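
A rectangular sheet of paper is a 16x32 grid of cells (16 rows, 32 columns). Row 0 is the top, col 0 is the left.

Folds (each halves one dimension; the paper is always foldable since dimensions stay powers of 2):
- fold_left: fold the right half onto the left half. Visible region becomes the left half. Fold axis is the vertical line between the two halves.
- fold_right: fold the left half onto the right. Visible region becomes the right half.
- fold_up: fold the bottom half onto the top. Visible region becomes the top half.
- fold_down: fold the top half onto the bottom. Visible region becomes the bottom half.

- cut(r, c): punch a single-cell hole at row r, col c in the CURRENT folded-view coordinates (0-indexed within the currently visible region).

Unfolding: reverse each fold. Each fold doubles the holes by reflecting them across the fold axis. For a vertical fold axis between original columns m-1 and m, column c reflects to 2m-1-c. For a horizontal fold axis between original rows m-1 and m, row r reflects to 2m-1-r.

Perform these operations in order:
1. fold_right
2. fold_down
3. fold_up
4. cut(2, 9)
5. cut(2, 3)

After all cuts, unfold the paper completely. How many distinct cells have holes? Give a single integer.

Op 1 fold_right: fold axis v@16; visible region now rows[0,16) x cols[16,32) = 16x16
Op 2 fold_down: fold axis h@8; visible region now rows[8,16) x cols[16,32) = 8x16
Op 3 fold_up: fold axis h@12; visible region now rows[8,12) x cols[16,32) = 4x16
Op 4 cut(2, 9): punch at orig (10,25); cuts so far [(10, 25)]; region rows[8,12) x cols[16,32) = 4x16
Op 5 cut(2, 3): punch at orig (10,19); cuts so far [(10, 19), (10, 25)]; region rows[8,12) x cols[16,32) = 4x16
Unfold 1 (reflect across h@12): 4 holes -> [(10, 19), (10, 25), (13, 19), (13, 25)]
Unfold 2 (reflect across h@8): 8 holes -> [(2, 19), (2, 25), (5, 19), (5, 25), (10, 19), (10, 25), (13, 19), (13, 25)]
Unfold 3 (reflect across v@16): 16 holes -> [(2, 6), (2, 12), (2, 19), (2, 25), (5, 6), (5, 12), (5, 19), (5, 25), (10, 6), (10, 12), (10, 19), (10, 25), (13, 6), (13, 12), (13, 19), (13, 25)]

Answer: 16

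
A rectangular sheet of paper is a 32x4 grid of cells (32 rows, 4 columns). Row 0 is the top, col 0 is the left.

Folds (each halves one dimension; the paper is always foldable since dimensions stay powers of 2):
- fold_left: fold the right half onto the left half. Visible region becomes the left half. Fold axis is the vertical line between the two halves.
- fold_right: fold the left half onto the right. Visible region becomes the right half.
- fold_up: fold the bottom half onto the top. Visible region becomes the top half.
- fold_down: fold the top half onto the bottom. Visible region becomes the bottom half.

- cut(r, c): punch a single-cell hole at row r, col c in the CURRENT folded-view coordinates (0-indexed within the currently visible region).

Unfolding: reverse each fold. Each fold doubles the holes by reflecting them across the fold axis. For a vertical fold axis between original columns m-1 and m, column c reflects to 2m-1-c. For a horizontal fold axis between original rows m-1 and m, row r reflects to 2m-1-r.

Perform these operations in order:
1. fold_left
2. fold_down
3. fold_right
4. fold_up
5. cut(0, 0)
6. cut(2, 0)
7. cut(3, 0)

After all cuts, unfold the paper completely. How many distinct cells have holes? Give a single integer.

Op 1 fold_left: fold axis v@2; visible region now rows[0,32) x cols[0,2) = 32x2
Op 2 fold_down: fold axis h@16; visible region now rows[16,32) x cols[0,2) = 16x2
Op 3 fold_right: fold axis v@1; visible region now rows[16,32) x cols[1,2) = 16x1
Op 4 fold_up: fold axis h@24; visible region now rows[16,24) x cols[1,2) = 8x1
Op 5 cut(0, 0): punch at orig (16,1); cuts so far [(16, 1)]; region rows[16,24) x cols[1,2) = 8x1
Op 6 cut(2, 0): punch at orig (18,1); cuts so far [(16, 1), (18, 1)]; region rows[16,24) x cols[1,2) = 8x1
Op 7 cut(3, 0): punch at orig (19,1); cuts so far [(16, 1), (18, 1), (19, 1)]; region rows[16,24) x cols[1,2) = 8x1
Unfold 1 (reflect across h@24): 6 holes -> [(16, 1), (18, 1), (19, 1), (28, 1), (29, 1), (31, 1)]
Unfold 2 (reflect across v@1): 12 holes -> [(16, 0), (16, 1), (18, 0), (18, 1), (19, 0), (19, 1), (28, 0), (28, 1), (29, 0), (29, 1), (31, 0), (31, 1)]
Unfold 3 (reflect across h@16): 24 holes -> [(0, 0), (0, 1), (2, 0), (2, 1), (3, 0), (3, 1), (12, 0), (12, 1), (13, 0), (13, 1), (15, 0), (15, 1), (16, 0), (16, 1), (18, 0), (18, 1), (19, 0), (19, 1), (28, 0), (28, 1), (29, 0), (29, 1), (31, 0), (31, 1)]
Unfold 4 (reflect across v@2): 48 holes -> [(0, 0), (0, 1), (0, 2), (0, 3), (2, 0), (2, 1), (2, 2), (2, 3), (3, 0), (3, 1), (3, 2), (3, 3), (12, 0), (12, 1), (12, 2), (12, 3), (13, 0), (13, 1), (13, 2), (13, 3), (15, 0), (15, 1), (15, 2), (15, 3), (16, 0), (16, 1), (16, 2), (16, 3), (18, 0), (18, 1), (18, 2), (18, 3), (19, 0), (19, 1), (19, 2), (19, 3), (28, 0), (28, 1), (28, 2), (28, 3), (29, 0), (29, 1), (29, 2), (29, 3), (31, 0), (31, 1), (31, 2), (31, 3)]

Answer: 48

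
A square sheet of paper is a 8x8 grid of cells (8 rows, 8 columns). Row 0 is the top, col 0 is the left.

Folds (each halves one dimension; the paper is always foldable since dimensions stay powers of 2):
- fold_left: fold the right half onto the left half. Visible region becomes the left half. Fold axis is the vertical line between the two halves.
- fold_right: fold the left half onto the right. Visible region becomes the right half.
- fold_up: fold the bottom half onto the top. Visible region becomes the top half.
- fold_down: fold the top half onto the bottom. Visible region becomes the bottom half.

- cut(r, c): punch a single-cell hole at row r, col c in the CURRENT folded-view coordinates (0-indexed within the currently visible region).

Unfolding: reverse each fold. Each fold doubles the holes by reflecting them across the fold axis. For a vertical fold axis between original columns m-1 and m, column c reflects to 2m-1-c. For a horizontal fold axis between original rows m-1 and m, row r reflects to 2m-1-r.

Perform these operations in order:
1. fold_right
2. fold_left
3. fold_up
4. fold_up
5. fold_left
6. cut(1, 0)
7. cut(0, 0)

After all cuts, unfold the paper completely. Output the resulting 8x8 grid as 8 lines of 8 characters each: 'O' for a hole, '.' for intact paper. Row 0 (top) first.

Op 1 fold_right: fold axis v@4; visible region now rows[0,8) x cols[4,8) = 8x4
Op 2 fold_left: fold axis v@6; visible region now rows[0,8) x cols[4,6) = 8x2
Op 3 fold_up: fold axis h@4; visible region now rows[0,4) x cols[4,6) = 4x2
Op 4 fold_up: fold axis h@2; visible region now rows[0,2) x cols[4,6) = 2x2
Op 5 fold_left: fold axis v@5; visible region now rows[0,2) x cols[4,5) = 2x1
Op 6 cut(1, 0): punch at orig (1,4); cuts so far [(1, 4)]; region rows[0,2) x cols[4,5) = 2x1
Op 7 cut(0, 0): punch at orig (0,4); cuts so far [(0, 4), (1, 4)]; region rows[0,2) x cols[4,5) = 2x1
Unfold 1 (reflect across v@5): 4 holes -> [(0, 4), (0, 5), (1, 4), (1, 5)]
Unfold 2 (reflect across h@2): 8 holes -> [(0, 4), (0, 5), (1, 4), (1, 5), (2, 4), (2, 5), (3, 4), (3, 5)]
Unfold 3 (reflect across h@4): 16 holes -> [(0, 4), (0, 5), (1, 4), (1, 5), (2, 4), (2, 5), (3, 4), (3, 5), (4, 4), (4, 5), (5, 4), (5, 5), (6, 4), (6, 5), (7, 4), (7, 5)]
Unfold 4 (reflect across v@6): 32 holes -> [(0, 4), (0, 5), (0, 6), (0, 7), (1, 4), (1, 5), (1, 6), (1, 7), (2, 4), (2, 5), (2, 6), (2, 7), (3, 4), (3, 5), (3, 6), (3, 7), (4, 4), (4, 5), (4, 6), (4, 7), (5, 4), (5, 5), (5, 6), (5, 7), (6, 4), (6, 5), (6, 6), (6, 7), (7, 4), (7, 5), (7, 6), (7, 7)]
Unfold 5 (reflect across v@4): 64 holes -> [(0, 0), (0, 1), (0, 2), (0, 3), (0, 4), (0, 5), (0, 6), (0, 7), (1, 0), (1, 1), (1, 2), (1, 3), (1, 4), (1, 5), (1, 6), (1, 7), (2, 0), (2, 1), (2, 2), (2, 3), (2, 4), (2, 5), (2, 6), (2, 7), (3, 0), (3, 1), (3, 2), (3, 3), (3, 4), (3, 5), (3, 6), (3, 7), (4, 0), (4, 1), (4, 2), (4, 3), (4, 4), (4, 5), (4, 6), (4, 7), (5, 0), (5, 1), (5, 2), (5, 3), (5, 4), (5, 5), (5, 6), (5, 7), (6, 0), (6, 1), (6, 2), (6, 3), (6, 4), (6, 5), (6, 6), (6, 7), (7, 0), (7, 1), (7, 2), (7, 3), (7, 4), (7, 5), (7, 6), (7, 7)]

Answer: OOOOOOOO
OOOOOOOO
OOOOOOOO
OOOOOOOO
OOOOOOOO
OOOOOOOO
OOOOOOOO
OOOOOOOO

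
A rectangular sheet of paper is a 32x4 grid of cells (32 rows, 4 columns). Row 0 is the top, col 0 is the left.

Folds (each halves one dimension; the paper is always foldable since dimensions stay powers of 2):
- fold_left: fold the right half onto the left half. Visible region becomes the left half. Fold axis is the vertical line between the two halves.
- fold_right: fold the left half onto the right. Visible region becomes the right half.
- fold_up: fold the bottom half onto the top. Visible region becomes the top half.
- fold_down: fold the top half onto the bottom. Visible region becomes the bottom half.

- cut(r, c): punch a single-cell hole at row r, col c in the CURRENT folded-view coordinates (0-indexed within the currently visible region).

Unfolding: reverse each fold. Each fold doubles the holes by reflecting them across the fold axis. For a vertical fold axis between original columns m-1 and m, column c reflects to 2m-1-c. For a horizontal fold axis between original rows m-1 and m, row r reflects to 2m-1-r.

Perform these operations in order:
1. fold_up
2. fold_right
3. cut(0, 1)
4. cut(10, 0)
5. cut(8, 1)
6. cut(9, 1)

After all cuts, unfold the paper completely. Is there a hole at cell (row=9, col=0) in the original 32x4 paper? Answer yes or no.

Op 1 fold_up: fold axis h@16; visible region now rows[0,16) x cols[0,4) = 16x4
Op 2 fold_right: fold axis v@2; visible region now rows[0,16) x cols[2,4) = 16x2
Op 3 cut(0, 1): punch at orig (0,3); cuts so far [(0, 3)]; region rows[0,16) x cols[2,4) = 16x2
Op 4 cut(10, 0): punch at orig (10,2); cuts so far [(0, 3), (10, 2)]; region rows[0,16) x cols[2,4) = 16x2
Op 5 cut(8, 1): punch at orig (8,3); cuts so far [(0, 3), (8, 3), (10, 2)]; region rows[0,16) x cols[2,4) = 16x2
Op 6 cut(9, 1): punch at orig (9,3); cuts so far [(0, 3), (8, 3), (9, 3), (10, 2)]; region rows[0,16) x cols[2,4) = 16x2
Unfold 1 (reflect across v@2): 8 holes -> [(0, 0), (0, 3), (8, 0), (8, 3), (9, 0), (9, 3), (10, 1), (10, 2)]
Unfold 2 (reflect across h@16): 16 holes -> [(0, 0), (0, 3), (8, 0), (8, 3), (9, 0), (9, 3), (10, 1), (10, 2), (21, 1), (21, 2), (22, 0), (22, 3), (23, 0), (23, 3), (31, 0), (31, 3)]
Holes: [(0, 0), (0, 3), (8, 0), (8, 3), (9, 0), (9, 3), (10, 1), (10, 2), (21, 1), (21, 2), (22, 0), (22, 3), (23, 0), (23, 3), (31, 0), (31, 3)]

Answer: yes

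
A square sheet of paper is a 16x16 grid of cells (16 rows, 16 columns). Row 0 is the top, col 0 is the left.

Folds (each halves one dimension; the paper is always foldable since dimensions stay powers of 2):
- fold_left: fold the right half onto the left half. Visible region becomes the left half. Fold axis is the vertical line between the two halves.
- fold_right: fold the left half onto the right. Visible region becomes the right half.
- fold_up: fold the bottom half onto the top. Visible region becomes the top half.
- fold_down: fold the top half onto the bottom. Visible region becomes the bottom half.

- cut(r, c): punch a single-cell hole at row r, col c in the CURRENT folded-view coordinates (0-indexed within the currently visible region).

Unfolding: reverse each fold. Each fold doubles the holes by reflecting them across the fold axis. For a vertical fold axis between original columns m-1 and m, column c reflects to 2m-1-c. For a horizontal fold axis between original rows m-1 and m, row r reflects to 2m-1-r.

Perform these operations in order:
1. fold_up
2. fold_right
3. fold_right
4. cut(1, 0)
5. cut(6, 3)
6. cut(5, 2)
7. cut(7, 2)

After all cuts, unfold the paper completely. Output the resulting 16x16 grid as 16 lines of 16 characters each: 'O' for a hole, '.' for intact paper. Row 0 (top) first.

Answer: ................
...OO......OO...
................
................
................
.O....O..O....O.
O......OO......O
.O....O..O....O.
.O....O..O....O.
O......OO......O
.O....O..O....O.
................
................
................
...OO......OO...
................

Derivation:
Op 1 fold_up: fold axis h@8; visible region now rows[0,8) x cols[0,16) = 8x16
Op 2 fold_right: fold axis v@8; visible region now rows[0,8) x cols[8,16) = 8x8
Op 3 fold_right: fold axis v@12; visible region now rows[0,8) x cols[12,16) = 8x4
Op 4 cut(1, 0): punch at orig (1,12); cuts so far [(1, 12)]; region rows[0,8) x cols[12,16) = 8x4
Op 5 cut(6, 3): punch at orig (6,15); cuts so far [(1, 12), (6, 15)]; region rows[0,8) x cols[12,16) = 8x4
Op 6 cut(5, 2): punch at orig (5,14); cuts so far [(1, 12), (5, 14), (6, 15)]; region rows[0,8) x cols[12,16) = 8x4
Op 7 cut(7, 2): punch at orig (7,14); cuts so far [(1, 12), (5, 14), (6, 15), (7, 14)]; region rows[0,8) x cols[12,16) = 8x4
Unfold 1 (reflect across v@12): 8 holes -> [(1, 11), (1, 12), (5, 9), (5, 14), (6, 8), (6, 15), (7, 9), (7, 14)]
Unfold 2 (reflect across v@8): 16 holes -> [(1, 3), (1, 4), (1, 11), (1, 12), (5, 1), (5, 6), (5, 9), (5, 14), (6, 0), (6, 7), (6, 8), (6, 15), (7, 1), (7, 6), (7, 9), (7, 14)]
Unfold 3 (reflect across h@8): 32 holes -> [(1, 3), (1, 4), (1, 11), (1, 12), (5, 1), (5, 6), (5, 9), (5, 14), (6, 0), (6, 7), (6, 8), (6, 15), (7, 1), (7, 6), (7, 9), (7, 14), (8, 1), (8, 6), (8, 9), (8, 14), (9, 0), (9, 7), (9, 8), (9, 15), (10, 1), (10, 6), (10, 9), (10, 14), (14, 3), (14, 4), (14, 11), (14, 12)]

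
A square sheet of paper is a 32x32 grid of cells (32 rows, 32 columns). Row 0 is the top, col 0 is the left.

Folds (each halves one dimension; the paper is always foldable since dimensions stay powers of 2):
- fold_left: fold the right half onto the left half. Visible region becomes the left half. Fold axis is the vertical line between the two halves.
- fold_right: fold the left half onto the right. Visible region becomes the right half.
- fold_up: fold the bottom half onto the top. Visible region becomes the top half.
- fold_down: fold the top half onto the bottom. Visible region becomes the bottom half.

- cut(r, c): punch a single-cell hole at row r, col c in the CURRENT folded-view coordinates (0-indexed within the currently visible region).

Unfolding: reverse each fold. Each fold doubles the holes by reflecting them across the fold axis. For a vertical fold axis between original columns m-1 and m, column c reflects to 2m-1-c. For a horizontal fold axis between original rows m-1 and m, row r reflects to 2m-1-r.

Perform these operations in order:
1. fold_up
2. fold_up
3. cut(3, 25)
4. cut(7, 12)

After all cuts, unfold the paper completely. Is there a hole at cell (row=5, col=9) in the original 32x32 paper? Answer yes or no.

Answer: no

Derivation:
Op 1 fold_up: fold axis h@16; visible region now rows[0,16) x cols[0,32) = 16x32
Op 2 fold_up: fold axis h@8; visible region now rows[0,8) x cols[0,32) = 8x32
Op 3 cut(3, 25): punch at orig (3,25); cuts so far [(3, 25)]; region rows[0,8) x cols[0,32) = 8x32
Op 4 cut(7, 12): punch at orig (7,12); cuts so far [(3, 25), (7, 12)]; region rows[0,8) x cols[0,32) = 8x32
Unfold 1 (reflect across h@8): 4 holes -> [(3, 25), (7, 12), (8, 12), (12, 25)]
Unfold 2 (reflect across h@16): 8 holes -> [(3, 25), (7, 12), (8, 12), (12, 25), (19, 25), (23, 12), (24, 12), (28, 25)]
Holes: [(3, 25), (7, 12), (8, 12), (12, 25), (19, 25), (23, 12), (24, 12), (28, 25)]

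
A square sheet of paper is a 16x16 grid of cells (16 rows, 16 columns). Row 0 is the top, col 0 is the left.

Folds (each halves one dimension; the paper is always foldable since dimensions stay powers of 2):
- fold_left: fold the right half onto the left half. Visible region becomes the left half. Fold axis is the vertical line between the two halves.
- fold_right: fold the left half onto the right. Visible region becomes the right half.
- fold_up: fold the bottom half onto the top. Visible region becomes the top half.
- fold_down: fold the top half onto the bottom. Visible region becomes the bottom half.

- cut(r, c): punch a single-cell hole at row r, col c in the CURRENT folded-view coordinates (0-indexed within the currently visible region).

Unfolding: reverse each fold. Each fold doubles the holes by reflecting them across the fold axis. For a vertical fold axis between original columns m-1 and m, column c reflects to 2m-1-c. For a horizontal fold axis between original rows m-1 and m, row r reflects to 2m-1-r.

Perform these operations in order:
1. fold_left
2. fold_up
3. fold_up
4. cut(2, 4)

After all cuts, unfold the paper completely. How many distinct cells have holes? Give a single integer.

Op 1 fold_left: fold axis v@8; visible region now rows[0,16) x cols[0,8) = 16x8
Op 2 fold_up: fold axis h@8; visible region now rows[0,8) x cols[0,8) = 8x8
Op 3 fold_up: fold axis h@4; visible region now rows[0,4) x cols[0,8) = 4x8
Op 4 cut(2, 4): punch at orig (2,4); cuts so far [(2, 4)]; region rows[0,4) x cols[0,8) = 4x8
Unfold 1 (reflect across h@4): 2 holes -> [(2, 4), (5, 4)]
Unfold 2 (reflect across h@8): 4 holes -> [(2, 4), (5, 4), (10, 4), (13, 4)]
Unfold 3 (reflect across v@8): 8 holes -> [(2, 4), (2, 11), (5, 4), (5, 11), (10, 4), (10, 11), (13, 4), (13, 11)]

Answer: 8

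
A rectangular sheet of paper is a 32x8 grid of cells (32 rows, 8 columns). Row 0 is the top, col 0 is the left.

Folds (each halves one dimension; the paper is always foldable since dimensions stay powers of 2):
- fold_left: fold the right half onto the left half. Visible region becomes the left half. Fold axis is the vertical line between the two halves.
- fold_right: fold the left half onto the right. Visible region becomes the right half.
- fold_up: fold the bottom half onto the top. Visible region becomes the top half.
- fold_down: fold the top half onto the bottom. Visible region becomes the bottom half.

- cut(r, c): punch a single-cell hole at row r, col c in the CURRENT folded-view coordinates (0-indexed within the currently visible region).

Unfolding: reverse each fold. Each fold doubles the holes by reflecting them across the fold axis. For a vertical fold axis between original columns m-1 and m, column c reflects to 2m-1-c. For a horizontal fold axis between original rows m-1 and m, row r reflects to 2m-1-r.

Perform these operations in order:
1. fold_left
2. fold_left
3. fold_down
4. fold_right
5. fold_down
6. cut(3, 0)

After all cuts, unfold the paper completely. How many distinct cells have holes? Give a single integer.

Op 1 fold_left: fold axis v@4; visible region now rows[0,32) x cols[0,4) = 32x4
Op 2 fold_left: fold axis v@2; visible region now rows[0,32) x cols[0,2) = 32x2
Op 3 fold_down: fold axis h@16; visible region now rows[16,32) x cols[0,2) = 16x2
Op 4 fold_right: fold axis v@1; visible region now rows[16,32) x cols[1,2) = 16x1
Op 5 fold_down: fold axis h@24; visible region now rows[24,32) x cols[1,2) = 8x1
Op 6 cut(3, 0): punch at orig (27,1); cuts so far [(27, 1)]; region rows[24,32) x cols[1,2) = 8x1
Unfold 1 (reflect across h@24): 2 holes -> [(20, 1), (27, 1)]
Unfold 2 (reflect across v@1): 4 holes -> [(20, 0), (20, 1), (27, 0), (27, 1)]
Unfold 3 (reflect across h@16): 8 holes -> [(4, 0), (4, 1), (11, 0), (11, 1), (20, 0), (20, 1), (27, 0), (27, 1)]
Unfold 4 (reflect across v@2): 16 holes -> [(4, 0), (4, 1), (4, 2), (4, 3), (11, 0), (11, 1), (11, 2), (11, 3), (20, 0), (20, 1), (20, 2), (20, 3), (27, 0), (27, 1), (27, 2), (27, 3)]
Unfold 5 (reflect across v@4): 32 holes -> [(4, 0), (4, 1), (4, 2), (4, 3), (4, 4), (4, 5), (4, 6), (4, 7), (11, 0), (11, 1), (11, 2), (11, 3), (11, 4), (11, 5), (11, 6), (11, 7), (20, 0), (20, 1), (20, 2), (20, 3), (20, 4), (20, 5), (20, 6), (20, 7), (27, 0), (27, 1), (27, 2), (27, 3), (27, 4), (27, 5), (27, 6), (27, 7)]

Answer: 32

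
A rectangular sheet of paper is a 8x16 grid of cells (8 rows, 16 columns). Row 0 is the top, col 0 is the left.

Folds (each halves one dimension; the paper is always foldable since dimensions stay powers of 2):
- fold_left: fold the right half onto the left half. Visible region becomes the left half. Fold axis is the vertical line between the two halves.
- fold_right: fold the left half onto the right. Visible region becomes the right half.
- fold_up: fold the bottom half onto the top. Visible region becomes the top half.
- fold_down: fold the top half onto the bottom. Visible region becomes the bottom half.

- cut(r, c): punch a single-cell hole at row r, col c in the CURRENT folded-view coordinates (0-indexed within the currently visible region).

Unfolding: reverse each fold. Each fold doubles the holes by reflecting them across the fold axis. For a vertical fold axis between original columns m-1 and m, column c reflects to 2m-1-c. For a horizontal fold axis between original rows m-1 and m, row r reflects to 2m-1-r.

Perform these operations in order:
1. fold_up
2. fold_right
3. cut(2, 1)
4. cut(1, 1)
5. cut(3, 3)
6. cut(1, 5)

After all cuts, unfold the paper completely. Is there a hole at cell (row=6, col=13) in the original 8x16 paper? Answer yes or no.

Answer: yes

Derivation:
Op 1 fold_up: fold axis h@4; visible region now rows[0,4) x cols[0,16) = 4x16
Op 2 fold_right: fold axis v@8; visible region now rows[0,4) x cols[8,16) = 4x8
Op 3 cut(2, 1): punch at orig (2,9); cuts so far [(2, 9)]; region rows[0,4) x cols[8,16) = 4x8
Op 4 cut(1, 1): punch at orig (1,9); cuts so far [(1, 9), (2, 9)]; region rows[0,4) x cols[8,16) = 4x8
Op 5 cut(3, 3): punch at orig (3,11); cuts so far [(1, 9), (2, 9), (3, 11)]; region rows[0,4) x cols[8,16) = 4x8
Op 6 cut(1, 5): punch at orig (1,13); cuts so far [(1, 9), (1, 13), (2, 9), (3, 11)]; region rows[0,4) x cols[8,16) = 4x8
Unfold 1 (reflect across v@8): 8 holes -> [(1, 2), (1, 6), (1, 9), (1, 13), (2, 6), (2, 9), (3, 4), (3, 11)]
Unfold 2 (reflect across h@4): 16 holes -> [(1, 2), (1, 6), (1, 9), (1, 13), (2, 6), (2, 9), (3, 4), (3, 11), (4, 4), (4, 11), (5, 6), (5, 9), (6, 2), (6, 6), (6, 9), (6, 13)]
Holes: [(1, 2), (1, 6), (1, 9), (1, 13), (2, 6), (2, 9), (3, 4), (3, 11), (4, 4), (4, 11), (5, 6), (5, 9), (6, 2), (6, 6), (6, 9), (6, 13)]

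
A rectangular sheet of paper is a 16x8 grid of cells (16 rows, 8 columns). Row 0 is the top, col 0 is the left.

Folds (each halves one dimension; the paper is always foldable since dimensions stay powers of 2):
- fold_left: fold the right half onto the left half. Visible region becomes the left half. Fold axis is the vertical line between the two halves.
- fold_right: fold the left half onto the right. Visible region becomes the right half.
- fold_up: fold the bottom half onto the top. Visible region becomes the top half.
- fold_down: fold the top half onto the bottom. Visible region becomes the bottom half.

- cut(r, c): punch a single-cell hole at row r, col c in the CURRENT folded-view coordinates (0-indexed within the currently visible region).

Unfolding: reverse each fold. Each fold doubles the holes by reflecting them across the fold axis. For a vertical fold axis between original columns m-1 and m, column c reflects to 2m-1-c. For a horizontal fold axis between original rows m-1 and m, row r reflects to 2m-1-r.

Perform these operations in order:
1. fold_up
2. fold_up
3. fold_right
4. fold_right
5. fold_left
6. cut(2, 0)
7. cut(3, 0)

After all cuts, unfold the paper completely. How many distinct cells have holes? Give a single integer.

Op 1 fold_up: fold axis h@8; visible region now rows[0,8) x cols[0,8) = 8x8
Op 2 fold_up: fold axis h@4; visible region now rows[0,4) x cols[0,8) = 4x8
Op 3 fold_right: fold axis v@4; visible region now rows[0,4) x cols[4,8) = 4x4
Op 4 fold_right: fold axis v@6; visible region now rows[0,4) x cols[6,8) = 4x2
Op 5 fold_left: fold axis v@7; visible region now rows[0,4) x cols[6,7) = 4x1
Op 6 cut(2, 0): punch at orig (2,6); cuts so far [(2, 6)]; region rows[0,4) x cols[6,7) = 4x1
Op 7 cut(3, 0): punch at orig (3,6); cuts so far [(2, 6), (3, 6)]; region rows[0,4) x cols[6,7) = 4x1
Unfold 1 (reflect across v@7): 4 holes -> [(2, 6), (2, 7), (3, 6), (3, 7)]
Unfold 2 (reflect across v@6): 8 holes -> [(2, 4), (2, 5), (2, 6), (2, 7), (3, 4), (3, 5), (3, 6), (3, 7)]
Unfold 3 (reflect across v@4): 16 holes -> [(2, 0), (2, 1), (2, 2), (2, 3), (2, 4), (2, 5), (2, 6), (2, 7), (3, 0), (3, 1), (3, 2), (3, 3), (3, 4), (3, 5), (3, 6), (3, 7)]
Unfold 4 (reflect across h@4): 32 holes -> [(2, 0), (2, 1), (2, 2), (2, 3), (2, 4), (2, 5), (2, 6), (2, 7), (3, 0), (3, 1), (3, 2), (3, 3), (3, 4), (3, 5), (3, 6), (3, 7), (4, 0), (4, 1), (4, 2), (4, 3), (4, 4), (4, 5), (4, 6), (4, 7), (5, 0), (5, 1), (5, 2), (5, 3), (5, 4), (5, 5), (5, 6), (5, 7)]
Unfold 5 (reflect across h@8): 64 holes -> [(2, 0), (2, 1), (2, 2), (2, 3), (2, 4), (2, 5), (2, 6), (2, 7), (3, 0), (3, 1), (3, 2), (3, 3), (3, 4), (3, 5), (3, 6), (3, 7), (4, 0), (4, 1), (4, 2), (4, 3), (4, 4), (4, 5), (4, 6), (4, 7), (5, 0), (5, 1), (5, 2), (5, 3), (5, 4), (5, 5), (5, 6), (5, 7), (10, 0), (10, 1), (10, 2), (10, 3), (10, 4), (10, 5), (10, 6), (10, 7), (11, 0), (11, 1), (11, 2), (11, 3), (11, 4), (11, 5), (11, 6), (11, 7), (12, 0), (12, 1), (12, 2), (12, 3), (12, 4), (12, 5), (12, 6), (12, 7), (13, 0), (13, 1), (13, 2), (13, 3), (13, 4), (13, 5), (13, 6), (13, 7)]

Answer: 64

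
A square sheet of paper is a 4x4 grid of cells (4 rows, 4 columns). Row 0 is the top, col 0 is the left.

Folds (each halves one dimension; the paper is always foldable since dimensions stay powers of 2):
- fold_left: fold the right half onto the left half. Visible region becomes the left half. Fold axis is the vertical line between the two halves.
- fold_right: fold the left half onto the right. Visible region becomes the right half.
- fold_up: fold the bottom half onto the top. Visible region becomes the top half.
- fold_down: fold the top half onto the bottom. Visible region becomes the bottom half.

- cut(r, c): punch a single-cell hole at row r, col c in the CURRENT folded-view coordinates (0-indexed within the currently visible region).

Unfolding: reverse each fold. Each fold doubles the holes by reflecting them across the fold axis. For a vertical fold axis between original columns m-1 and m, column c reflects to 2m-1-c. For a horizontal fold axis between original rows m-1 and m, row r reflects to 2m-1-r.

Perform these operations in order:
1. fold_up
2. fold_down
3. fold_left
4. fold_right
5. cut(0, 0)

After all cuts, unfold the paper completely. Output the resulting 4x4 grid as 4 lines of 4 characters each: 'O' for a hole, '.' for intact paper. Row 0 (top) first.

Answer: OOOO
OOOO
OOOO
OOOO

Derivation:
Op 1 fold_up: fold axis h@2; visible region now rows[0,2) x cols[0,4) = 2x4
Op 2 fold_down: fold axis h@1; visible region now rows[1,2) x cols[0,4) = 1x4
Op 3 fold_left: fold axis v@2; visible region now rows[1,2) x cols[0,2) = 1x2
Op 4 fold_right: fold axis v@1; visible region now rows[1,2) x cols[1,2) = 1x1
Op 5 cut(0, 0): punch at orig (1,1); cuts so far [(1, 1)]; region rows[1,2) x cols[1,2) = 1x1
Unfold 1 (reflect across v@1): 2 holes -> [(1, 0), (1, 1)]
Unfold 2 (reflect across v@2): 4 holes -> [(1, 0), (1, 1), (1, 2), (1, 3)]
Unfold 3 (reflect across h@1): 8 holes -> [(0, 0), (0, 1), (0, 2), (0, 3), (1, 0), (1, 1), (1, 2), (1, 3)]
Unfold 4 (reflect across h@2): 16 holes -> [(0, 0), (0, 1), (0, 2), (0, 3), (1, 0), (1, 1), (1, 2), (1, 3), (2, 0), (2, 1), (2, 2), (2, 3), (3, 0), (3, 1), (3, 2), (3, 3)]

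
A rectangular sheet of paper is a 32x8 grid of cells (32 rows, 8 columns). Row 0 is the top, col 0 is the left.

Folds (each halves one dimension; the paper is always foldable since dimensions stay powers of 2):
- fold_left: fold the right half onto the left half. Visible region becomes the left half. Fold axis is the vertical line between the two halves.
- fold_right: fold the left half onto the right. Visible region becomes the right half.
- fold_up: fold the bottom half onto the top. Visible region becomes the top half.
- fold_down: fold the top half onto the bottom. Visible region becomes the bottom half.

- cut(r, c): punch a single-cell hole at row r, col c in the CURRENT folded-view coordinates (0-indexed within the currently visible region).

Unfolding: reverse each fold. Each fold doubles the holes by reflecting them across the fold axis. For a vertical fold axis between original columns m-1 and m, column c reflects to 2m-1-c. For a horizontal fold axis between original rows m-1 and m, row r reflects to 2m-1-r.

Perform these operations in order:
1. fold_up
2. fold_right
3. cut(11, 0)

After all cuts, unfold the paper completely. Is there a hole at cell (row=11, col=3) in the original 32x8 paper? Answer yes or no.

Answer: yes

Derivation:
Op 1 fold_up: fold axis h@16; visible region now rows[0,16) x cols[0,8) = 16x8
Op 2 fold_right: fold axis v@4; visible region now rows[0,16) x cols[4,8) = 16x4
Op 3 cut(11, 0): punch at orig (11,4); cuts so far [(11, 4)]; region rows[0,16) x cols[4,8) = 16x4
Unfold 1 (reflect across v@4): 2 holes -> [(11, 3), (11, 4)]
Unfold 2 (reflect across h@16): 4 holes -> [(11, 3), (11, 4), (20, 3), (20, 4)]
Holes: [(11, 3), (11, 4), (20, 3), (20, 4)]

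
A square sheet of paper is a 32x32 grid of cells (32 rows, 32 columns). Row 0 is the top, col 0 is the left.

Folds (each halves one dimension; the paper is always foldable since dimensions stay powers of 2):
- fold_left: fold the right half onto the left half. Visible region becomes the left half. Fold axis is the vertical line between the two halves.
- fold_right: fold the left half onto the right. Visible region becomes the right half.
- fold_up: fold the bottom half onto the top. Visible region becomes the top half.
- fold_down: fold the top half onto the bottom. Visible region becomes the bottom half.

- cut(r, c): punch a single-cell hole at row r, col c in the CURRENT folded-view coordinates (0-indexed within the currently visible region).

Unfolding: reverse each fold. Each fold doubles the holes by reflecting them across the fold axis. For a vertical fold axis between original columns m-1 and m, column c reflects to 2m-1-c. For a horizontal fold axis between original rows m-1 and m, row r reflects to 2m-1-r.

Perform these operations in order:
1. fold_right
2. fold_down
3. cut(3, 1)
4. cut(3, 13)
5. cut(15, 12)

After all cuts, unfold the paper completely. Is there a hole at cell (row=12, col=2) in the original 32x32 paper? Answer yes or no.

Answer: yes

Derivation:
Op 1 fold_right: fold axis v@16; visible region now rows[0,32) x cols[16,32) = 32x16
Op 2 fold_down: fold axis h@16; visible region now rows[16,32) x cols[16,32) = 16x16
Op 3 cut(3, 1): punch at orig (19,17); cuts so far [(19, 17)]; region rows[16,32) x cols[16,32) = 16x16
Op 4 cut(3, 13): punch at orig (19,29); cuts so far [(19, 17), (19, 29)]; region rows[16,32) x cols[16,32) = 16x16
Op 5 cut(15, 12): punch at orig (31,28); cuts so far [(19, 17), (19, 29), (31, 28)]; region rows[16,32) x cols[16,32) = 16x16
Unfold 1 (reflect across h@16): 6 holes -> [(0, 28), (12, 17), (12, 29), (19, 17), (19, 29), (31, 28)]
Unfold 2 (reflect across v@16): 12 holes -> [(0, 3), (0, 28), (12, 2), (12, 14), (12, 17), (12, 29), (19, 2), (19, 14), (19, 17), (19, 29), (31, 3), (31, 28)]
Holes: [(0, 3), (0, 28), (12, 2), (12, 14), (12, 17), (12, 29), (19, 2), (19, 14), (19, 17), (19, 29), (31, 3), (31, 28)]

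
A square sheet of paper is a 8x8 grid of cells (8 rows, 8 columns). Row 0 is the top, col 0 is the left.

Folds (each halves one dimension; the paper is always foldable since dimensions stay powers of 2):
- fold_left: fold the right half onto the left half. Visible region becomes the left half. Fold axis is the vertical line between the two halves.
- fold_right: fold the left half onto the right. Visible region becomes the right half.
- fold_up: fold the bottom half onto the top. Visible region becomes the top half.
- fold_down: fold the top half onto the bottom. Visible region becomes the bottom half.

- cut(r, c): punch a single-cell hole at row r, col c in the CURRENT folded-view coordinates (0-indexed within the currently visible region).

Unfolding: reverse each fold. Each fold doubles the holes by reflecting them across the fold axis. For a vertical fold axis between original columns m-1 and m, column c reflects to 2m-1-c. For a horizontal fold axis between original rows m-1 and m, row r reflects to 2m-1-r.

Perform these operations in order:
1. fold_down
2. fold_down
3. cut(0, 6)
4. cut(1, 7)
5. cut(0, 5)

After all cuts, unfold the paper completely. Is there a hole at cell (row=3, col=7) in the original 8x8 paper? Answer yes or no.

Op 1 fold_down: fold axis h@4; visible region now rows[4,8) x cols[0,8) = 4x8
Op 2 fold_down: fold axis h@6; visible region now rows[6,8) x cols[0,8) = 2x8
Op 3 cut(0, 6): punch at orig (6,6); cuts so far [(6, 6)]; region rows[6,8) x cols[0,8) = 2x8
Op 4 cut(1, 7): punch at orig (7,7); cuts so far [(6, 6), (7, 7)]; region rows[6,8) x cols[0,8) = 2x8
Op 5 cut(0, 5): punch at orig (6,5); cuts so far [(6, 5), (6, 6), (7, 7)]; region rows[6,8) x cols[0,8) = 2x8
Unfold 1 (reflect across h@6): 6 holes -> [(4, 7), (5, 5), (5, 6), (6, 5), (6, 6), (7, 7)]
Unfold 2 (reflect across h@4): 12 holes -> [(0, 7), (1, 5), (1, 6), (2, 5), (2, 6), (3, 7), (4, 7), (5, 5), (5, 6), (6, 5), (6, 6), (7, 7)]
Holes: [(0, 7), (1, 5), (1, 6), (2, 5), (2, 6), (3, 7), (4, 7), (5, 5), (5, 6), (6, 5), (6, 6), (7, 7)]

Answer: yes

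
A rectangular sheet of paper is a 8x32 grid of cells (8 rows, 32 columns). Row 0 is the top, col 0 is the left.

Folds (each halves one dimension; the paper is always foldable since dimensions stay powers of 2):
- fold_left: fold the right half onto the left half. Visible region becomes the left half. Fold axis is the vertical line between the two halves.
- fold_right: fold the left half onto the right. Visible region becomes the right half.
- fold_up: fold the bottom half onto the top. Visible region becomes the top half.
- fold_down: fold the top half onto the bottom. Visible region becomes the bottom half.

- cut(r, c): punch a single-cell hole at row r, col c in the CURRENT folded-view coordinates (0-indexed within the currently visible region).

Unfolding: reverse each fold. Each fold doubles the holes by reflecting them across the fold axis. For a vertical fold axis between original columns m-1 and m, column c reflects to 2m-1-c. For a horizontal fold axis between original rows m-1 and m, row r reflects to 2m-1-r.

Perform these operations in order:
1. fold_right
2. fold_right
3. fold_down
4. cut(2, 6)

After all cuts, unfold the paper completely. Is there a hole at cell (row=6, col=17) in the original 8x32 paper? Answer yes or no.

Op 1 fold_right: fold axis v@16; visible region now rows[0,8) x cols[16,32) = 8x16
Op 2 fold_right: fold axis v@24; visible region now rows[0,8) x cols[24,32) = 8x8
Op 3 fold_down: fold axis h@4; visible region now rows[4,8) x cols[24,32) = 4x8
Op 4 cut(2, 6): punch at orig (6,30); cuts so far [(6, 30)]; region rows[4,8) x cols[24,32) = 4x8
Unfold 1 (reflect across h@4): 2 holes -> [(1, 30), (6, 30)]
Unfold 2 (reflect across v@24): 4 holes -> [(1, 17), (1, 30), (6, 17), (6, 30)]
Unfold 3 (reflect across v@16): 8 holes -> [(1, 1), (1, 14), (1, 17), (1, 30), (6, 1), (6, 14), (6, 17), (6, 30)]
Holes: [(1, 1), (1, 14), (1, 17), (1, 30), (6, 1), (6, 14), (6, 17), (6, 30)]

Answer: yes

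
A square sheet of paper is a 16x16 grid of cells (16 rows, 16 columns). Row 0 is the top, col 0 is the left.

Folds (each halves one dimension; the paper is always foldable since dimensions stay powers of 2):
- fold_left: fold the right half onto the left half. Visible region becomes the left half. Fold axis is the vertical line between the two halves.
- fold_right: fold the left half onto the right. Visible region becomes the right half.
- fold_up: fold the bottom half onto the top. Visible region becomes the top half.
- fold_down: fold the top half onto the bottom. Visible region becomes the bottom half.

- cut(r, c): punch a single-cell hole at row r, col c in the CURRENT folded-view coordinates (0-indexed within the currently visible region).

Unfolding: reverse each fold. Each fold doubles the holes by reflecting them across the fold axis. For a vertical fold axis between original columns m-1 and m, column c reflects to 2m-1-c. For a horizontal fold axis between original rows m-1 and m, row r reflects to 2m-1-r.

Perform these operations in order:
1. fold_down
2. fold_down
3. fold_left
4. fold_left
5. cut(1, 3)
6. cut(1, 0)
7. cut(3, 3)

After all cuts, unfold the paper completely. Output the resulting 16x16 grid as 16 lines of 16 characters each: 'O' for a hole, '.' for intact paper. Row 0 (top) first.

Op 1 fold_down: fold axis h@8; visible region now rows[8,16) x cols[0,16) = 8x16
Op 2 fold_down: fold axis h@12; visible region now rows[12,16) x cols[0,16) = 4x16
Op 3 fold_left: fold axis v@8; visible region now rows[12,16) x cols[0,8) = 4x8
Op 4 fold_left: fold axis v@4; visible region now rows[12,16) x cols[0,4) = 4x4
Op 5 cut(1, 3): punch at orig (13,3); cuts so far [(13, 3)]; region rows[12,16) x cols[0,4) = 4x4
Op 6 cut(1, 0): punch at orig (13,0); cuts so far [(13, 0), (13, 3)]; region rows[12,16) x cols[0,4) = 4x4
Op 7 cut(3, 3): punch at orig (15,3); cuts so far [(13, 0), (13, 3), (15, 3)]; region rows[12,16) x cols[0,4) = 4x4
Unfold 1 (reflect across v@4): 6 holes -> [(13, 0), (13, 3), (13, 4), (13, 7), (15, 3), (15, 4)]
Unfold 2 (reflect across v@8): 12 holes -> [(13, 0), (13, 3), (13, 4), (13, 7), (13, 8), (13, 11), (13, 12), (13, 15), (15, 3), (15, 4), (15, 11), (15, 12)]
Unfold 3 (reflect across h@12): 24 holes -> [(8, 3), (8, 4), (8, 11), (8, 12), (10, 0), (10, 3), (10, 4), (10, 7), (10, 8), (10, 11), (10, 12), (10, 15), (13, 0), (13, 3), (13, 4), (13, 7), (13, 8), (13, 11), (13, 12), (13, 15), (15, 3), (15, 4), (15, 11), (15, 12)]
Unfold 4 (reflect across h@8): 48 holes -> [(0, 3), (0, 4), (0, 11), (0, 12), (2, 0), (2, 3), (2, 4), (2, 7), (2, 8), (2, 11), (2, 12), (2, 15), (5, 0), (5, 3), (5, 4), (5, 7), (5, 8), (5, 11), (5, 12), (5, 15), (7, 3), (7, 4), (7, 11), (7, 12), (8, 3), (8, 4), (8, 11), (8, 12), (10, 0), (10, 3), (10, 4), (10, 7), (10, 8), (10, 11), (10, 12), (10, 15), (13, 0), (13, 3), (13, 4), (13, 7), (13, 8), (13, 11), (13, 12), (13, 15), (15, 3), (15, 4), (15, 11), (15, 12)]

Answer: ...OO......OO...
................
O..OO..OO..OO..O
................
................
O..OO..OO..OO..O
................
...OO......OO...
...OO......OO...
................
O..OO..OO..OO..O
................
................
O..OO..OO..OO..O
................
...OO......OO...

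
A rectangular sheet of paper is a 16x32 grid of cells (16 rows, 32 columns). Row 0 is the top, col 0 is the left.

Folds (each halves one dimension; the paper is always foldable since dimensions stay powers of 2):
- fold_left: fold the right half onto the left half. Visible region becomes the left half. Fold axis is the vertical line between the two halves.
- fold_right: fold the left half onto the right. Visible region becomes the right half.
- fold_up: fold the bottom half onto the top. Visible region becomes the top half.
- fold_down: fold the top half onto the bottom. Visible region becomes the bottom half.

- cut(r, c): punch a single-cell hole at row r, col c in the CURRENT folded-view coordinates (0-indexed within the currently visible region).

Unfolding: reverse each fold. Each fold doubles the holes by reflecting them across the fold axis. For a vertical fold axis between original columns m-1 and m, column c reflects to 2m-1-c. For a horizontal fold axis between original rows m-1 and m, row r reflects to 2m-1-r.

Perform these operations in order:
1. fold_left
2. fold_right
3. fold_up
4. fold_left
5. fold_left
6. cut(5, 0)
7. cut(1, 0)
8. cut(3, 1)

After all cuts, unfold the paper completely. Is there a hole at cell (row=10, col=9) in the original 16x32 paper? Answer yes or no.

Op 1 fold_left: fold axis v@16; visible region now rows[0,16) x cols[0,16) = 16x16
Op 2 fold_right: fold axis v@8; visible region now rows[0,16) x cols[8,16) = 16x8
Op 3 fold_up: fold axis h@8; visible region now rows[0,8) x cols[8,16) = 8x8
Op 4 fold_left: fold axis v@12; visible region now rows[0,8) x cols[8,12) = 8x4
Op 5 fold_left: fold axis v@10; visible region now rows[0,8) x cols[8,10) = 8x2
Op 6 cut(5, 0): punch at orig (5,8); cuts so far [(5, 8)]; region rows[0,8) x cols[8,10) = 8x2
Op 7 cut(1, 0): punch at orig (1,8); cuts so far [(1, 8), (5, 8)]; region rows[0,8) x cols[8,10) = 8x2
Op 8 cut(3, 1): punch at orig (3,9); cuts so far [(1, 8), (3, 9), (5, 8)]; region rows[0,8) x cols[8,10) = 8x2
Unfold 1 (reflect across v@10): 6 holes -> [(1, 8), (1, 11), (3, 9), (3, 10), (5, 8), (5, 11)]
Unfold 2 (reflect across v@12): 12 holes -> [(1, 8), (1, 11), (1, 12), (1, 15), (3, 9), (3, 10), (3, 13), (3, 14), (5, 8), (5, 11), (5, 12), (5, 15)]
Unfold 3 (reflect across h@8): 24 holes -> [(1, 8), (1, 11), (1, 12), (1, 15), (3, 9), (3, 10), (3, 13), (3, 14), (5, 8), (5, 11), (5, 12), (5, 15), (10, 8), (10, 11), (10, 12), (10, 15), (12, 9), (12, 10), (12, 13), (12, 14), (14, 8), (14, 11), (14, 12), (14, 15)]
Unfold 4 (reflect across v@8): 48 holes -> [(1, 0), (1, 3), (1, 4), (1, 7), (1, 8), (1, 11), (1, 12), (1, 15), (3, 1), (3, 2), (3, 5), (3, 6), (3, 9), (3, 10), (3, 13), (3, 14), (5, 0), (5, 3), (5, 4), (5, 7), (5, 8), (5, 11), (5, 12), (5, 15), (10, 0), (10, 3), (10, 4), (10, 7), (10, 8), (10, 11), (10, 12), (10, 15), (12, 1), (12, 2), (12, 5), (12, 6), (12, 9), (12, 10), (12, 13), (12, 14), (14, 0), (14, 3), (14, 4), (14, 7), (14, 8), (14, 11), (14, 12), (14, 15)]
Unfold 5 (reflect across v@16): 96 holes -> [(1, 0), (1, 3), (1, 4), (1, 7), (1, 8), (1, 11), (1, 12), (1, 15), (1, 16), (1, 19), (1, 20), (1, 23), (1, 24), (1, 27), (1, 28), (1, 31), (3, 1), (3, 2), (3, 5), (3, 6), (3, 9), (3, 10), (3, 13), (3, 14), (3, 17), (3, 18), (3, 21), (3, 22), (3, 25), (3, 26), (3, 29), (3, 30), (5, 0), (5, 3), (5, 4), (5, 7), (5, 8), (5, 11), (5, 12), (5, 15), (5, 16), (5, 19), (5, 20), (5, 23), (5, 24), (5, 27), (5, 28), (5, 31), (10, 0), (10, 3), (10, 4), (10, 7), (10, 8), (10, 11), (10, 12), (10, 15), (10, 16), (10, 19), (10, 20), (10, 23), (10, 24), (10, 27), (10, 28), (10, 31), (12, 1), (12, 2), (12, 5), (12, 6), (12, 9), (12, 10), (12, 13), (12, 14), (12, 17), (12, 18), (12, 21), (12, 22), (12, 25), (12, 26), (12, 29), (12, 30), (14, 0), (14, 3), (14, 4), (14, 7), (14, 8), (14, 11), (14, 12), (14, 15), (14, 16), (14, 19), (14, 20), (14, 23), (14, 24), (14, 27), (14, 28), (14, 31)]
Holes: [(1, 0), (1, 3), (1, 4), (1, 7), (1, 8), (1, 11), (1, 12), (1, 15), (1, 16), (1, 19), (1, 20), (1, 23), (1, 24), (1, 27), (1, 28), (1, 31), (3, 1), (3, 2), (3, 5), (3, 6), (3, 9), (3, 10), (3, 13), (3, 14), (3, 17), (3, 18), (3, 21), (3, 22), (3, 25), (3, 26), (3, 29), (3, 30), (5, 0), (5, 3), (5, 4), (5, 7), (5, 8), (5, 11), (5, 12), (5, 15), (5, 16), (5, 19), (5, 20), (5, 23), (5, 24), (5, 27), (5, 28), (5, 31), (10, 0), (10, 3), (10, 4), (10, 7), (10, 8), (10, 11), (10, 12), (10, 15), (10, 16), (10, 19), (10, 20), (10, 23), (10, 24), (10, 27), (10, 28), (10, 31), (12, 1), (12, 2), (12, 5), (12, 6), (12, 9), (12, 10), (12, 13), (12, 14), (12, 17), (12, 18), (12, 21), (12, 22), (12, 25), (12, 26), (12, 29), (12, 30), (14, 0), (14, 3), (14, 4), (14, 7), (14, 8), (14, 11), (14, 12), (14, 15), (14, 16), (14, 19), (14, 20), (14, 23), (14, 24), (14, 27), (14, 28), (14, 31)]

Answer: no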